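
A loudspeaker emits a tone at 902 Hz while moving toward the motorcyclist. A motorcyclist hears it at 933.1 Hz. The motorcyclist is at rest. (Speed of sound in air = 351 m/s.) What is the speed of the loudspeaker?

11.7 m/s

f' = f · v/(v − v_s) ⇒ v_s = v · |1 − f/f'|.
v_s = 351 × |1 − 902/933.1| = 351 × 0.03333 ≈ 11.7 m/s.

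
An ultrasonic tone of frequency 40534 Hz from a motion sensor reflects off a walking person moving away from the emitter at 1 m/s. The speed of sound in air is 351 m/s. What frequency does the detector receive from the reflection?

40304 Hz

At the walking person (a moving observer), f₁ = f₀ · (v − u)/v = 40534 × 350/351 ≈ 40419 Hz.
On reflection it acts as a source moving away from the stationary detector: f₂ = f₁ · v/(v + u) = 40419 × 351/352 ≈ 40304 Hz.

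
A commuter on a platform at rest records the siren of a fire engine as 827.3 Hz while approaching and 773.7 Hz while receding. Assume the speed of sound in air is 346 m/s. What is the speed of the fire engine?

11.6 m/s

f₁/f₂ = (v + v_s)/(v − v_s), so v_s = v · (f₁ − f₂)/(f₁ + f₂).
v_s = 346 × (827.3 − 773.7)/(827.3 + 773.7) = 346 × 53.6/1601.0 ≈ 11.6 m/s.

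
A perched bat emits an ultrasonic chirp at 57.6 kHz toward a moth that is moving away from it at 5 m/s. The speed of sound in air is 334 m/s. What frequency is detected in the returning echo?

At the moth (a moving observer), f₁ = f₀ · (v − u)/v = 57.6 × 329/334 ≈ 56.7 kHz.
On reflection it acts as a source moving away from the stationary detector: f₂ = f₁ · v/(v + u) = 56.7 × 334/339 ≈ 55.9 kHz.
Equivalently f₂ = f₀ · (v − u)/(v + u).

55.9 kHz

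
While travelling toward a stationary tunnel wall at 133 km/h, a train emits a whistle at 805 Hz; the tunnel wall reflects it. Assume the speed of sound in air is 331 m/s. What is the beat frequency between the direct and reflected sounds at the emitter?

133 km/h = 36.94 m/s.
The tunnel wall receives the sound from a moving source: f₁ = f₀ · v/(v − v_e) = 805 × 331/294.06 ≈ 906 Hz.
On the return leg the train is a moving observer: f₂ = f₁ · (v + v_e)/v = 906 × 367.94/331 ≈ 1007 Hz.
Equivalently f₂ = f₀ · (v + v_e)/(v − v_e).
Beat against the emitted tone: |f₂ − f₀| = 2v_e·f₀/(v − v_e) = 2 × 36.94 × 805/294.06 ≈ 202 Hz.

202 Hz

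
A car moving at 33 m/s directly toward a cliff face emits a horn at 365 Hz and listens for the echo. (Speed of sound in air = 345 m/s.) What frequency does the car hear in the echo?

The cliff face receives the sound from a moving source: f₁ = f₀ · v/(v − v_e) = 365 × 345/312 ≈ 404 Hz.
On the return leg the car is a moving observer: f₂ = f₁ · (v + v_e)/v = 404 × 378/345 ≈ 442 Hz.

442 Hz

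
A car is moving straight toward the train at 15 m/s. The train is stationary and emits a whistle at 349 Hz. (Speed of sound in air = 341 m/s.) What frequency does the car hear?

Moving observer, stationary source: f' = f · (v + v_o)/v.
f' = 349 × (341 + 15)/341 = 349 × 356/341 ≈ 364 Hz.

364 Hz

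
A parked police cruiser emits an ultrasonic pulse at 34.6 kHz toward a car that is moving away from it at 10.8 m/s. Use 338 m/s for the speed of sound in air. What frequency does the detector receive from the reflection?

32.5 kHz

The car first receives the wave as a moving observer: f₁ = f₀ · (v − u)/v = 34.6 × (338 − 10.8)/338 ≈ 33.5 kHz.
The reflection then acts as a moving source: f₂ = f₁ · v/(v + u) ≈ 32.5 kHz.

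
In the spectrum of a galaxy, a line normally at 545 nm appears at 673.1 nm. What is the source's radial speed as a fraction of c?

λ'/λ₀ = 1.2350 > 1 (redshift), so the source is receding.
λ'/λ₀ = √((1 + β)/(1 − β)) for a receding source ⇒ β = (r² − 1)/(r² + 1) with r = λ'/λ₀.
β = (1.5253 − 1)/(1.5253 + 1) ≈ 0.208.

0.208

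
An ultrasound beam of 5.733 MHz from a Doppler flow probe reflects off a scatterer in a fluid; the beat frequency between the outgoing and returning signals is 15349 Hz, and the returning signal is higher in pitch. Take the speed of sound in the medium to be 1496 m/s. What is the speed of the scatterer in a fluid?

Double Doppler shift off a moving reflector: f₂ = f₀ · (v + u)/(v − u) (u > 0 toward emitter).
Returning signal is higher, so f₂ = f₀ + Δf = 5733000 + 15349 = 5748349 Hz.
Rearranging, u = v · (f₂ − f₀)/(f₂ + f₀) = 1496 × 15349/11481349 ≈ 2.00 m/s.
So the scatterer in a fluid is moving at 2.00 m/s toward the emitter.

2.00 m/s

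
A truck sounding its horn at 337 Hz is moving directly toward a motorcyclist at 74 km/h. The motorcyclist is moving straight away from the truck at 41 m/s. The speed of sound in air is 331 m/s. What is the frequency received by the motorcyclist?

74 km/h = 20.56 m/s.
General Doppler shift: f' = f · (v − v_o)/(v − v_s).
f' = 337 × (331 − 41)/(331 − 20.56) = 337 × 290/310.44 ≈ 315 Hz.

315 Hz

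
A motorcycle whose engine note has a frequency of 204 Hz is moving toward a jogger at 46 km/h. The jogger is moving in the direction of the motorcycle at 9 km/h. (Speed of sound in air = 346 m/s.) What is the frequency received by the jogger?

46 km/h = 12.78 m/s; 9 km/h = 2.5 m/s.
With source approaching and observer approaching, f' = f · (v + v_o)/(v − v_s).
f' = 204 × (346 + 2.5)/(346 − 12.78) = 204 × 348.5/333.22 ≈ 213 Hz.

213 Hz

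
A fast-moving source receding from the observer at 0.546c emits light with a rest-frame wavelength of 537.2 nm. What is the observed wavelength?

991.3 nm

Relativistic Doppler for wavelength: λ' = λ₀ · √((1 + β)/(1 − β)).
λ' = 537.2 × √(1.5460/0.4540) = 537.2 × 1.84534 ≈ 991.3 nm.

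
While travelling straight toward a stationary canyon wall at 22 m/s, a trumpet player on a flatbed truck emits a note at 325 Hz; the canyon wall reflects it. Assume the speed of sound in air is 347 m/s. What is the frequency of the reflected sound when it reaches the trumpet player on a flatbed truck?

The canyon wall receives the sound from a moving source: f₁ = f₀ · v/(v − v_e) = 325 × 347/325 ≈ 347 Hz.
On the return leg the trumpet player on a flatbed truck is a moving observer: f₂ = f₁ · (v + v_e)/v = 347 × 369/347 ≈ 369 Hz.

369 Hz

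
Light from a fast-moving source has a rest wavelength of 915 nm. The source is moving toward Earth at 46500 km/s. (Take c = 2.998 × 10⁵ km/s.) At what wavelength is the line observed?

782.6 nm

β = v/c = 46500/299800 = 0.1551.
Relativistic Doppler for wavelength: λ' = λ₀ · √((1 − β)/(1 + β)).
λ' = 915 × √(0.8449/1.1551) = 915 × 0.85525 ≈ 782.6 nm.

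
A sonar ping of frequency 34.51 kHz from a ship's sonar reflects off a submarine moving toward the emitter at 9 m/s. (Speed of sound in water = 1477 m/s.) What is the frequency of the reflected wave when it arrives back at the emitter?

34.9 kHz

At the submarine (a moving observer), f₁ = f₀ · (v + u)/v = 34.51 × 1486/1477 ≈ 34.7 kHz.
The reflection then acts as a moving source: f₂ = f₁ · v/(v − u) ≈ 34.9 kHz.
Equivalently f₂ = f₀ · (v + u)/(v − u).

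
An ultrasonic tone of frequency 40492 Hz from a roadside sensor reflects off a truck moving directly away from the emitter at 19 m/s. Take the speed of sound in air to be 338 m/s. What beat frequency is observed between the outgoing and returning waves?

4310 Hz

At the truck (a moving observer), f₁ = f₀ · (v − u)/v = 40492 × 319/338 ≈ 38216 Hz.
The reflection then acts as a moving source: f₂ = f₁ · v/(v + u) ≈ 36182 Hz.
Beat frequency: |f₂ − f₀| = 2u·f₀/(v + u) = 2 × 19 × 40492/357 ≈ 4310 Hz.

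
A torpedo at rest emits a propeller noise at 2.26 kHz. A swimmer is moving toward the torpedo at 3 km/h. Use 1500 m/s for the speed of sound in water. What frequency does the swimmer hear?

2.26 kHz

3 km/h = 0.8333 m/s.
Moving observer, stationary source: f' = f · (v + v_o)/v.
f' = 2.26 × (1500 + 0.8333)/1500 = 2.26 × 1500.8/1500 ≈ 2.26 kHz.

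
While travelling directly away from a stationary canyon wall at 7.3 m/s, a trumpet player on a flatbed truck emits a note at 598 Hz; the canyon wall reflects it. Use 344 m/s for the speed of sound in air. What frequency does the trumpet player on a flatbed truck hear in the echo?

The canyon wall receives the sound from a moving source: f₁ = f₀ · v/(v + v_e) = 598 × 344/351.3 ≈ 586 Hz.
On the return leg the trumpet player on a flatbed truck is a moving observer: f₂ = f₁ · (v − v_e)/v = 586 × 336.7/344 ≈ 573 Hz.
Equivalently f₂ = f₀ · (v − v_e)/(v + v_e).

573 Hz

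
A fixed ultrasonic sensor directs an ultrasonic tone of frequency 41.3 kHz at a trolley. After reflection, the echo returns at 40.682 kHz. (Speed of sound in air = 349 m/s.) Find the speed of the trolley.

2.63 m/s

Double Doppler shift off a moving reflector: f₂ = f₀ · (v + u)/(v − u) (u > 0 toward emitter).
Rearranging, u = v · (f₂ − f₀)/(f₂ + f₀) = 349 × -0.618/81.982 ≈ -2.63 m/s.
So the trolley is moving at 2.63 m/s away from the emitter.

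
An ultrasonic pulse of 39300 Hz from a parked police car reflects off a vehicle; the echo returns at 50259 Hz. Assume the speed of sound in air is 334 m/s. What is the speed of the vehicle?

41 m/s

Double Doppler shift off a moving reflector: f₂ = f₀ · (v + u)/(v − u) (u > 0 toward emitter).
Rearranging, u = v · (f₂ − f₀)/(f₂ + f₀) = 334 × 10959/89559 ≈ 41 m/s.
So the vehicle is moving at 41 m/s toward the emitter.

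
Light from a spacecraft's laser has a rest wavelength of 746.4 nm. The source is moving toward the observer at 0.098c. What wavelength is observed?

676.5 nm

Relativistic Doppler for wavelength: λ' = λ₀ · √((1 − β)/(1 + β)).
λ' = 746.4 × √(0.9020/1.0980) = 746.4 × 0.90636 ≈ 676.5 nm.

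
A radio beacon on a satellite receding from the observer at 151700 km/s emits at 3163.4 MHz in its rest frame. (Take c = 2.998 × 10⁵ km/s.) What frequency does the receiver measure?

1811.8 MHz

β = v/c = 151700/299800 = 0.5060.
Relativistic Doppler for frequency: f' = f₀ · √((1 − β)/(1 + β)).
f' = 3163.4 × √(0.4940/1.5060) = 3163.4 × 0.57273 ≈ 1811.8 MHz.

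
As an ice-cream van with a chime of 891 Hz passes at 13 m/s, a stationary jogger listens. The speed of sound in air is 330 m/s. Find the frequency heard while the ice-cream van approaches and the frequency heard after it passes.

928 Hz approaching; 857 Hz receding

Approaching: f₁ = f · v/(v − v_s) = 891 × 330/317 ≈ 928 Hz.
Receding: f₂ = f · v/(v + v_s) = 891 × 330/343 ≈ 857 Hz.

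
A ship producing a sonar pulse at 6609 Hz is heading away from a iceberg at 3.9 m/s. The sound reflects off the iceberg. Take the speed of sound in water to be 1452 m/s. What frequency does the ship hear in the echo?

The iceberg receives the sound from a moving source: f₁ = f₀ · v/(v + v_e) = 6609 × 1452/1455.9 ≈ 6591 Hz.
On the return leg the ship is a moving observer: f₂ = f₁ · (v − v_e)/v = 6591 × 1448.1/1452 ≈ 6574 Hz.
Equivalently f₂ = f₀ · (v − v_e)/(v + v_e).

6574 Hz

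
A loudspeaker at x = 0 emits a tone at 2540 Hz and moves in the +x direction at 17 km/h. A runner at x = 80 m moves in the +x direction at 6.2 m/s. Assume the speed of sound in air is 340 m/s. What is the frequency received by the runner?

2529 Hz

17 km/h = 4.722 m/s.
The observer lies on the +x side, so the source is heading toward the observer and the observer is heading away from the source.
With source approaching and observer receding, f' = f · (v − v_o)/(v − v_s).
f' = 2540 × (340 − 6.2)/(340 − 4.722) = 2540 × 333.8/335.28 ≈ 2529 Hz.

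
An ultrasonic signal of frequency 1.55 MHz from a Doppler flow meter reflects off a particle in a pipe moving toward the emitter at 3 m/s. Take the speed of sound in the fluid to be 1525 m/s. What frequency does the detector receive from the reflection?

1.5561 MHz

At the particle in a pipe (a moving observer), f₁ = f₀ · (v + u)/v = 1.55 × 1528/1525 ≈ 1.5530 MHz.
The reflection then acts as a moving source: f₂ = f₁ · v/(v − u) ≈ 1.5561 MHz.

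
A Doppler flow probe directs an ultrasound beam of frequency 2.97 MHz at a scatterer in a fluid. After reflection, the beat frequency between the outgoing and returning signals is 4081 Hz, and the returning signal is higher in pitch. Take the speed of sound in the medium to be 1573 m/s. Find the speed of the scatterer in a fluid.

1.08 m/s

Double Doppler shift off a moving reflector: f₂ = f₀ · (v + u)/(v − u) (u > 0 toward emitter).
Returning signal is higher, so f₂ = f₀ + Δf = 2970000 + 4081 = 2974081 Hz.
Rearranging, u = v · (f₂ − f₀)/(f₂ + f₀) = 1573 × 4081/5944081 ≈ 1.08 m/s.
So the scatterer in a fluid is moving at 1.08 m/s toward the emitter.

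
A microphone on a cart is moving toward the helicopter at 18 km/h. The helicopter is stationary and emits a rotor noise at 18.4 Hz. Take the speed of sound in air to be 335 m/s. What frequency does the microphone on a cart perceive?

18.7 Hz

18 km/h = 5 m/s.
Moving observer, stationary source: f' = f · (v + v_o)/v.
f' = 18.4 × (335 + 5)/335 = 18.4 × 340/335 ≈ 18.7 Hz.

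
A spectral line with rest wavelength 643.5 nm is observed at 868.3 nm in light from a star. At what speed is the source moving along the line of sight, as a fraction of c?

λ'/λ₀ = 1.3493 > 1 (redshift), so the source is receding.
λ'/λ₀ = √((1 + β)/(1 − β)) for a receding source ⇒ β = (r² − 1)/(r² + 1) with r = λ'/λ₀.
β = (1.8207 − 1)/(1.8207 + 1) ≈ 0.291.

0.291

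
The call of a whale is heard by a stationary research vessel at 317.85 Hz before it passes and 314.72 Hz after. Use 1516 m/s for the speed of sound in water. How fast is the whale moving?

f₁/f₂ = (v + v_s)/(v − v_s), so v_s = v · (f₁ − f₂)/(f₁ + f₂).
v_s = 1516 × (317.85 − 314.72)/(317.85 + 314.72) = 1516 × 3.13/632.57 ≈ 7.5 m/s.

7.5 m/s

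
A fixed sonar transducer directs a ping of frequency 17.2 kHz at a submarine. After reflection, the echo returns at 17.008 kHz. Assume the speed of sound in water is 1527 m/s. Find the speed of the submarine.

Double Doppler shift off a moving reflector: f₂ = f₀ · (v + u)/(v − u) (u > 0 toward emitter).
Rearranging, u = v · (f₂ − f₀)/(f₂ + f₀) = 1527 × -0.192/34.208 ≈ -8.6 m/s.
So the submarine is moving at 8.6 m/s away from the emitter.

8.6 m/s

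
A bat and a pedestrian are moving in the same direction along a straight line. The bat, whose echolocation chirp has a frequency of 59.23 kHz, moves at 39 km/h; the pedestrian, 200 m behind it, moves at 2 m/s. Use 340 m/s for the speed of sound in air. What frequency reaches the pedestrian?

57.7 kHz

39 km/h = 10.83 m/s.
The pedestrian is behind, so the bat is moving away from it while the pedestrian is moving toward the bat.
Both move, so f' = f · (v + v_o)/(v + v_s).
f' = 59.23 × (340 + 2)/(340 + 10.83) = 59.23 × 342/350.83 ≈ 57.7 kHz.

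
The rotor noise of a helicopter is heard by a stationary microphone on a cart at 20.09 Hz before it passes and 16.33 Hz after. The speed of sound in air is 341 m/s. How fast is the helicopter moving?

f₁/f₂ = (v + v_s)/(v − v_s), so v_s = v · (f₁ − f₂)/(f₁ + f₂).
v_s = 341 × (20.09 − 16.33)/(20.09 + 16.33) = 341 × 3.76/36.42 ≈ 35 m/s.

35 m/s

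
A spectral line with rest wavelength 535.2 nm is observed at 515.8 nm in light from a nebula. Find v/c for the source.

λ'/λ₀ = 0.9638 < 1 (blueshift), so the source is approaching.
λ'/λ₀ = √((1 − β)/(1 + β)) for an approaching source ⇒ β = (1 − r²)/(1 + r²) with r = λ'/λ₀.
β = (1 − 0.9288)/(1 + 0.9288) ≈ 0.037.

0.037c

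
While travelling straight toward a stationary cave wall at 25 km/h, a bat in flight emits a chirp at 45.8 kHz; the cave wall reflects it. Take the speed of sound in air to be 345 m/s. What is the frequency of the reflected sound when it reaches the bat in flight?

47.7 kHz

25 km/h = 6.944 m/s.
The cave wall receives the sound from a moving source: f₁ = f₀ · v/(v − v_e) = 45.8 × 345/338.06 ≈ 46.7 kHz.
On the return leg the bat in flight is a moving observer: f₂ = f₁ · (v + v_e)/v = 46.7 × 351.94/345 ≈ 47.7 kHz.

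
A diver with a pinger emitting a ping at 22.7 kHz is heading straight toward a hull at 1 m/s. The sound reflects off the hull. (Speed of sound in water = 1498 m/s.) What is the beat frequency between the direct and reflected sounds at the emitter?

The hull receives the sound from a moving source: f₁ = f₀ · v/(v − v_e) = 22.7 × 1498/1497 ≈ 22.7152 kHz.
On the return leg the diver with a pinger is a moving observer: f₂ = f₁ · (v + v_e)/v = 22.7152 × 1499/1498 ≈ 22.7303 kHz.
Equivalently f₂ = f₀ · (v + v_e)/(v − v_e).
Beat against the emitted tone (with f₀ = 22700 Hz): |f₂ − f₀| = 2v_e·f₀/(v − v_e) = 2 × 1 × 22700/1497 ≈ 30.3 Hz.

30.3 Hz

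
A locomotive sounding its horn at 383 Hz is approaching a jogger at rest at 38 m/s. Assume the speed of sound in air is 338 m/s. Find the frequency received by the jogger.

Only the source moves, toward the listener, so f' = f · v/(v − v_s).
f' = 383 × 338/(338 − 38) = 383 × 338/300 ≈ 432 Hz.

432 Hz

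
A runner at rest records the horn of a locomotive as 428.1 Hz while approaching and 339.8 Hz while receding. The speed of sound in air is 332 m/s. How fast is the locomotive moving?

38 m/s

f₁/f₂ = (v + v_s)/(v − v_s), so v_s = v · (f₁ − f₂)/(f₁ + f₂).
v_s = 332 × (428.1 − 339.8)/(428.1 + 339.8) = 332 × 88.3/767.9 ≈ 38 m/s.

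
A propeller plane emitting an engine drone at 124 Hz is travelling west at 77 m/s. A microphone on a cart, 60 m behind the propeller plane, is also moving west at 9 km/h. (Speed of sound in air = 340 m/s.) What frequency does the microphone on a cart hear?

9 km/h = 2.5 m/s.
The microphone on a cart is behind, so the propeller plane is moving away from it while the microphone on a cart is moving toward the propeller plane.
Both move, so f' = f · (v + v_o)/(v + v_s).
f' = 124 × (340 + 2.5)/(340 + 77) = 124 × 342.5/417 ≈ 102 Hz.

102 Hz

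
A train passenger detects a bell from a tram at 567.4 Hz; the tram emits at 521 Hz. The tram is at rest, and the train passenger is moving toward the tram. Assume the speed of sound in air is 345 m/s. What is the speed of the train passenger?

f' = f · (v + v_o)/v ⇒ v_o = v · |f'/f − 1|.
v_o = 345 × |567.4/521 − 1| = 345 × 0.08906 ≈ 31 m/s.

31 m/s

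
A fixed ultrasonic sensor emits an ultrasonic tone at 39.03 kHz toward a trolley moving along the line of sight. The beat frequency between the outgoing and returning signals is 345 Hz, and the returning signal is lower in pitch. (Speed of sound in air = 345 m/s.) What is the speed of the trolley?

1.53 m/s

Double Doppler shift off a moving reflector: f₂ = f₀ · (v + u)/(v − u) (u > 0 toward emitter).
Returning signal is lower, so f₂ = f₀ − Δf = 39030 − 345 = 38685 Hz.
Rearranging, u = v · (f₂ − f₀)/(f₂ + f₀) = 345 × -345/77715 ≈ -1.53 m/s.
So the trolley is moving at 1.53 m/s away from the emitter.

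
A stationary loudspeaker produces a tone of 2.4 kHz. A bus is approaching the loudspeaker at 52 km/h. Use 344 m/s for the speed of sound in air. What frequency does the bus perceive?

52 km/h = 14.44 m/s.
Moving observer, stationary source: f' = f · (v + v_o)/v.
f' = 2.4 × (344 + 14.44)/344 = 2.4 × 358.44/344 ≈ 2.50 kHz.

2.50 kHz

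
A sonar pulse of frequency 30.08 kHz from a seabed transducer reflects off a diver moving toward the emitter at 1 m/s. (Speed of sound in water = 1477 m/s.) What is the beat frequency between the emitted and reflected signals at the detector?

40.8 Hz

The diver first receives the wave as a moving observer: f₁ = f₀ · (v + u)/v = 30.08 × (1477 + 1)/1477 ≈ 30.1004 kHz.
On reflection it acts as a source moving toward the stationary detector: f₂ = f₁ · v/(v − u) = 30.1004 × 1477/1476 ≈ 30.1208 kHz.
Beat frequency (with f₀ = 30080 Hz): |f₂ − f₀| = 2u·f₀/(v − u) = 2 × 1 × 30080/1476 ≈ 40.8 Hz.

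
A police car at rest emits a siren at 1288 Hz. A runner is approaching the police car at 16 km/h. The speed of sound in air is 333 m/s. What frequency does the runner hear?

1305 Hz

16 km/h = 4.444 m/s.
Moving observer, stationary source: f' = f · (v + v_o)/v.
f' = 1288 × (333 + 4.444)/333 = 1288 × 337.44/333 ≈ 1305 Hz.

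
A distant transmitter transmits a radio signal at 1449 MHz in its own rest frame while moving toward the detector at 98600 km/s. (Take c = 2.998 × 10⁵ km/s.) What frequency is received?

β = v/c = 98600/299800 = 0.3289.
Relativistic Doppler for frequency: f' = f₀ · √((1 + β)/(1 − β)).
f' = 1449 × √(1.3289/0.6711) = 1449 × 1.40717 ≈ 2039.0 MHz.

2039.0 MHz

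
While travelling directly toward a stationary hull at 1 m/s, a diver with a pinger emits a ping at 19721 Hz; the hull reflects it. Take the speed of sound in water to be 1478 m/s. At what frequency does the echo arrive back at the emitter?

19748 Hz

The hull receives the sound from a moving source: f₁ = f₀ · v/(v − v_e) = 19721 × 1478/1477 ≈ 19734 Hz.
On the return leg the diver with a pinger is a moving observer: f₂ = f₁ · (v + v_e)/v = 19734 × 1479/1478 ≈ 19748 Hz.
Equivalently f₂ = f₀ · (v + v_e)/(v − v_e).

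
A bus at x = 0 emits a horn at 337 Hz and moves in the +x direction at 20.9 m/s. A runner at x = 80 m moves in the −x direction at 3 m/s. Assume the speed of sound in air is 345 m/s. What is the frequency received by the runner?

362 Hz

The observer lies on the +x side, so the source is heading toward the observer and the observer is heading toward the source.
With source approaching and observer approaching, f' = f · (v + v_o)/(v − v_s).
f' = 337 × (345 + 3)/(345 − 20.9) = 337 × 348/324.1 ≈ 362 Hz.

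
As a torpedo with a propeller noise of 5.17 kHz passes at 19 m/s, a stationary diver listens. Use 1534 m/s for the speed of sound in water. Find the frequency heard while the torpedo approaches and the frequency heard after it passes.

5.23 kHz approaching; 5.11 kHz receding

Approaching: f₁ = f · v/(v − v_s) = 5.17 × 1534/1515 ≈ 5.23 kHz.
Receding: f₂ = f · v/(v + v_s) = 5.17 × 1534/1553 ≈ 5.11 kHz.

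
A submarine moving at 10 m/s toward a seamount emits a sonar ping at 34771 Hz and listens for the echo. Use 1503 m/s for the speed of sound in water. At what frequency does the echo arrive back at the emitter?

The seamount receives the sound from a moving source: f₁ = f₀ · v/(v − v_e) = 34771 × 1503/1493 ≈ 35004 Hz.
On the return leg the submarine is a moving observer: f₂ = f₁ · (v + v_e)/v = 35004 × 1513/1503 ≈ 35237 Hz.
Equivalently f₂ = f₀ · (v + v_e)/(v − v_e).

35237 Hz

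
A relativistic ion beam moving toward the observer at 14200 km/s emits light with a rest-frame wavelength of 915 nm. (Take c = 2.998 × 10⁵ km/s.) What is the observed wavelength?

872.6 nm

β = v/c = 14200/299800 = 0.0474.
Relativistic Doppler for wavelength: λ' = λ₀ · √((1 − β)/(1 + β)).
λ' = 915 × √(0.9526/1.0474) = 915 × 0.95371 ≈ 872.6 nm.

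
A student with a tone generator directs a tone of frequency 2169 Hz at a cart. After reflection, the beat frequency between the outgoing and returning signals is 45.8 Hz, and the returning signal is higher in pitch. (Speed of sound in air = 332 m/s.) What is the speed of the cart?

3.5 m/s

Double Doppler shift off a moving reflector: f₂ = f₀ · (v + u)/(v − u) (u > 0 toward emitter).
Returning signal is higher, so f₂ = f₀ + Δf = 2169 + 45.8 = 2214.8 Hz.
Rearranging, u = v · (f₂ − f₀)/(f₂ + f₀) = 332 × 45.8/4383.8 ≈ 3.5 m/s.
So the cart is moving at 3.5 m/s toward the emitter.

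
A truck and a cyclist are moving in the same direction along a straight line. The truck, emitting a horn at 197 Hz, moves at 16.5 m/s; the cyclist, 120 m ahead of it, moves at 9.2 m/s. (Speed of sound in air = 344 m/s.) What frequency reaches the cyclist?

201 Hz

The cyclist is ahead, so the truck is moving toward it while the cyclist is moving away from the truck.
Both move, so f' = f · (v − v_o)/(v − v_s).
f' = 197 × (344 − 9.2)/(344 − 16.5) = 197 × 334.8/327.5 ≈ 201 Hz.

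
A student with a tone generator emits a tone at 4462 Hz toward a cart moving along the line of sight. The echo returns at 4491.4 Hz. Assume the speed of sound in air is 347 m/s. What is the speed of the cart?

Double Doppler shift off a moving reflector: f₂ = f₀ · (v + u)/(v − u) (u > 0 toward emitter).
Rearranging, u = v · (f₂ − f₀)/(f₂ + f₀) = 347 × 29.4/8953.4 ≈ 1.14 m/s.
So the cart is moving at 1.14 m/s toward the emitter.

1.14 m/s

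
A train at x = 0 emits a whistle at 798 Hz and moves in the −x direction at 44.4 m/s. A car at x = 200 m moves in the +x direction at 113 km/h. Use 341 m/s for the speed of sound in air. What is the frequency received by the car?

641 Hz

113 km/h = 31.39 m/s.
The observer lies on the +x side, so the source is heading away from the observer and the observer is heading away from the source.
Both move, so f' = f · (v − v_o)/(v + v_s).
f' = 798 × (341 − 31.39)/(341 + 44.4) = 798 × 309.61/385.4 ≈ 641 Hz.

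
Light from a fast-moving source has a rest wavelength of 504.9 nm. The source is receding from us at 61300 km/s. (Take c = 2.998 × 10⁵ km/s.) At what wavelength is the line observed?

621.3 nm

β = v/c = 61300/299800 = 0.2045.
Relativistic Doppler for wavelength: λ' = λ₀ · √((1 + β)/(1 − β)).
λ' = 504.9 × √(1.2045/0.7955) = 504.9 × 1.23047 ≈ 621.3 nm.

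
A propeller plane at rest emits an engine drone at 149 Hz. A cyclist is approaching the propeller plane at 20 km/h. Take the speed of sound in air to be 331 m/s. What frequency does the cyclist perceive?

152 Hz

20 km/h = 5.556 m/s.
Only the observer moves, toward the source, so f' = f · (v + v_o)/v.
f' = 149 × (331 + 5.556)/331 = 149 × 336.56/331 ≈ 152 Hz.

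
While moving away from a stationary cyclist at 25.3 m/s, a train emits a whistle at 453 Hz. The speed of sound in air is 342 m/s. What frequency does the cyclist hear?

With the source moving away from a stationary observer, f' = f · v/(v + v_s).
f' = 453 × 342/(342 + 25.3) = 453 × 342/367.3 ≈ 422 Hz.

422 Hz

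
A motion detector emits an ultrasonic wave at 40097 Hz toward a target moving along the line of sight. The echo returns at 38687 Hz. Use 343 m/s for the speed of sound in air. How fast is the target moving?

6.1 m/s

Double Doppler shift off a moving reflector: f₂ = f₀ · (v + u)/(v − u) (u > 0 toward emitter).
Rearranging, u = v · (f₂ − f₀)/(f₂ + f₀) = 343 × -1410/78784 ≈ -6.1 m/s.
So the target is moving at 6.1 m/s away from the emitter.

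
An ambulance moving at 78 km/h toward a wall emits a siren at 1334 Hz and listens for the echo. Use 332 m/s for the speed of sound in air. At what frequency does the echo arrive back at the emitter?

78 km/h = 21.67 m/s.
The wall receives the sound from a moving source: f₁ = f₀ · v/(v − v_e) = 1334 × 332/310.33 ≈ 1427 Hz.
On the return leg the ambulance is a moving observer: f₂ = f₁ · (v + v_e)/v = 1427 × 353.67/332 ≈ 1520 Hz.

1520 Hz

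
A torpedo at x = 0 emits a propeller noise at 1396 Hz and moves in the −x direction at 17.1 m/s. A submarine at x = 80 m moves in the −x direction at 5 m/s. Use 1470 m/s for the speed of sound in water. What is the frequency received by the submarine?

The observer lies on the +x side, so the source is heading away from the observer and the observer is heading toward the source.
With source receding and observer approaching, f' = f · (v + v_o)/(v + v_s).
f' = 1396 × (1470 + 5)/(1470 + 17.1) = 1396 × 1475/1487.1 ≈ 1385 Hz.

1385 Hz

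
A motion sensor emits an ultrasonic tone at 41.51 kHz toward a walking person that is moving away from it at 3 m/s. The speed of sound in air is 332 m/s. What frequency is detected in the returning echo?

40.8 kHz

At the walking person (a moving observer), f₁ = f₀ · (v − u)/v = 41.51 × 329/332 ≈ 41.1 kHz.
On reflection it acts as a source moving away from the stationary detector: f₂ = f₁ · v/(v + u) = 41.1 × 332/335 ≈ 40.8 kHz.
Equivalently f₂ = f₀ · (v − u)/(v + u).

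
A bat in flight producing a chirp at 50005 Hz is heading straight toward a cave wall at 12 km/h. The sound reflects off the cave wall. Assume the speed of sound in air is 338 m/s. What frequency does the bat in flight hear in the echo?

51001 Hz

12 km/h = 3.333 m/s.
The cave wall receives the sound from a moving source: f₁ = f₀ · v/(v − v_e) = 50005 × 338/334.67 ≈ 50503 Hz.
On the return leg the bat in flight is a moving observer: f₂ = f₁ · (v + v_e)/v = 50503 × 341.33/338 ≈ 51001 Hz.
Equivalently f₂ = f₀ · (v + v_e)/(v − v_e).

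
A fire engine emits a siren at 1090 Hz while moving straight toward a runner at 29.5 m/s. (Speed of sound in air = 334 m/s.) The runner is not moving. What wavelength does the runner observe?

27.9 cm

Only the source moves, toward the listener, so f' = f · v/(v − v_s).
f' = 1090 × 334/(334 − 29.5) ≈ 1196 Hz.
λ' = v/f' = 334/1195.6 ≈ 27.9 cm.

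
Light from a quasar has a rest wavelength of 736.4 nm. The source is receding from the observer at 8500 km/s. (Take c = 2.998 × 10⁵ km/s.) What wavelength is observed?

β = v/c = 8500/299800 = 0.0284.
Relativistic Doppler for wavelength: λ' = λ₀ · √((1 + β)/(1 − β)).
λ' = 736.4 × √(1.0284/0.9716) = 736.4 × 1.02877 ≈ 757.6 nm.

757.6 nm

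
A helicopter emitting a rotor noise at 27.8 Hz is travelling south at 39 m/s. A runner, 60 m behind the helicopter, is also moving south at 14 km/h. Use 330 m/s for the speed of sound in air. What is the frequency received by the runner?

14 km/h = 3.889 m/s.
The runner is behind, so the helicopter is moving away from it while the runner is moving toward the helicopter.
Both move, so f' = f · (v + v_o)/(v + v_s).
f' = 27.8 × (330 + 3.889)/(330 + 39) = 27.8 × 333.89/369 ≈ 25.2 Hz.

25.2 Hz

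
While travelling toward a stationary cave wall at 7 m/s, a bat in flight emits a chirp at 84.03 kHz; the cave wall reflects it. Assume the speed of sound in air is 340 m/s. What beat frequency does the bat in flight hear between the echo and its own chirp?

The cave wall receives the sound from a moving source: f₁ = f₀ · v/(v − v_e) = 84.03 × 340/333 ≈ 85.80 kHz.
On the return leg the bat in flight is a moving observer: f₂ = f₁ · (v + v_e)/v = 85.80 × 347/340 ≈ 87.56 kHz.
Beat against the emitted tone (with f₀ = 84030 Hz): |f₂ − f₀| = 2v_e·f₀/(v − v_e) = 2 × 7 × 84030/333 ≈ 3533 Hz.

3533 Hz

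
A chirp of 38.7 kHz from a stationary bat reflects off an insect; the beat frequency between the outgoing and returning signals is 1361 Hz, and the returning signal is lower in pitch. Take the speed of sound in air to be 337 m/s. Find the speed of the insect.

Double Doppler shift off a moving reflector: f₂ = f₀ · (v + u)/(v − u) (u > 0 toward emitter).
Returning signal is lower, so f₂ = f₀ − Δf = 38700 − 1361 = 37339 Hz.
Rearranging, u = v · (f₂ − f₀)/(f₂ + f₀) = 337 × -1361/76039 ≈ -6.0 m/s.
So the insect is moving at 6.0 m/s away from the emitter.

6.0 m/s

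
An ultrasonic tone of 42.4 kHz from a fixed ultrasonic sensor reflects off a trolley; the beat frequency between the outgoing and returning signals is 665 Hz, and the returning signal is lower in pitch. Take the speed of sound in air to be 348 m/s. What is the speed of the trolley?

Double Doppler shift off a moving reflector: f₂ = f₀ · (v + u)/(v − u) (u > 0 toward emitter).
Returning signal is lower, so f₂ = f₀ − Δf = 42400 − 665 = 41735 Hz.
Rearranging, u = v · (f₂ − f₀)/(f₂ + f₀) = 348 × -665/84135 ≈ -2.75 m/s.
So the trolley is moving at 2.75 m/s away from the emitter.

2.75 m/s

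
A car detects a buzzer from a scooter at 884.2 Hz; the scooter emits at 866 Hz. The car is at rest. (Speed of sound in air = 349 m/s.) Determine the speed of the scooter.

7.2 m/s

f' > f, so the scooter is approaching.
f' = f · v/(v − v_s) ⇒ v_s = v · |1 − f/f'|.
v_s = 349 × |1 − 866/884.2| = 349 × 0.02058 ≈ 7.2 m/s.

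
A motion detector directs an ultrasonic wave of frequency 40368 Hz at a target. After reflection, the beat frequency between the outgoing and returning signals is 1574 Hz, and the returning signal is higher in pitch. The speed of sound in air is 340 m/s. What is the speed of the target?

6.5 m/s

Double Doppler shift off a moving reflector: f₂ = f₀ · (v + u)/(v − u) (u > 0 toward emitter).
Returning signal is higher, so f₂ = f₀ + Δf = 40368 + 1574 = 41942 Hz.
Rearranging, u = v · (f₂ − f₀)/(f₂ + f₀) = 340 × 1574/82310 ≈ 6.5 m/s.
So the target is moving at 6.5 m/s toward the emitter.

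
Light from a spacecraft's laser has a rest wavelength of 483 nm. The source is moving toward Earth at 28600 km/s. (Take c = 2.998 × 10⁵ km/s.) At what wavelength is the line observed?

438.9 nm

β = v/c = 28600/299800 = 0.0954.
Relativistic Doppler for wavelength: λ' = λ₀ · √((1 − β)/(1 + β)).
λ' = 483 × √(0.9046/1.0954) = 483 × 0.90875 ≈ 438.9 nm.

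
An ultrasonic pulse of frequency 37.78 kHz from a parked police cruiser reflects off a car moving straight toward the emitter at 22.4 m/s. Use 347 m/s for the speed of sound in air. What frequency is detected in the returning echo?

At the car (a moving observer), f₁ = f₀ · (v + u)/v = 37.78 × 369.4/347 ≈ 40.2 kHz.
The reflection then acts as a moving source: f₂ = f₁ · v/(v − u) ≈ 43.0 kHz.

43.0 kHz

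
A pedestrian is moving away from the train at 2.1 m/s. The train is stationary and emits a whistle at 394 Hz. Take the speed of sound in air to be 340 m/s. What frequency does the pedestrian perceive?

392 Hz

Only the observer moves, away from the source, so f' = f · (v − v_o)/v.
f' = 394 × (340 − 2.1)/340 = 394 × 337.9/340 ≈ 392 Hz.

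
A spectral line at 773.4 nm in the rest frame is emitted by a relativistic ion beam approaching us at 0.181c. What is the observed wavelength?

644.1 nm

Relativistic Doppler for wavelength: λ' = λ₀ · √((1 − β)/(1 + β)).
λ' = 773.4 × √(0.8190/1.1810) = 773.4 × 0.83275 ≈ 644.1 nm.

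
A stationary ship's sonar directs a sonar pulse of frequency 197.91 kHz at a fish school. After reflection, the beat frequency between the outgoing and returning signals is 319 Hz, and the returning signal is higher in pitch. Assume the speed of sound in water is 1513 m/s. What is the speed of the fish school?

Double Doppler shift off a moving reflector: f₂ = f₀ · (v + u)/(v − u) (u > 0 toward emitter).
Returning signal is higher, so f₂ = f₀ + Δf = 197910 + 319 = 198229 Hz.
Rearranging, u = v · (f₂ − f₀)/(f₂ + f₀) = 1513 × 319/396139 ≈ 1.22 m/s.
So the fish school is moving at 1.22 m/s toward the emitter.

1.22 m/s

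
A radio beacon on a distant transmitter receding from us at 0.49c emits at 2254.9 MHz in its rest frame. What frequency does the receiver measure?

Relativistic Doppler for frequency: f' = f₀ · √((1 − β)/(1 + β)).
f' = 2254.9 × √(0.5100/1.4900) = 2254.9 × 0.58505 ≈ 1319.2 MHz.

1319.2 MHz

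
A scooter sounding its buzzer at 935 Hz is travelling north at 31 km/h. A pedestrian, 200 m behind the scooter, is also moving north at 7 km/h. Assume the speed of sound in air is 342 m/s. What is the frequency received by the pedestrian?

917 Hz

31 km/h = 8.611 m/s; 7 km/h = 1.944 m/s.
The pedestrian is behind, so the scooter is moving away from it while the pedestrian is moving toward the scooter.
General Doppler shift: f' = f · (v + v_o)/(v + v_s).
f' = 935 × (342 + 1.944)/(342 + 8.611) = 935 × 343.94/350.61 ≈ 917 Hz.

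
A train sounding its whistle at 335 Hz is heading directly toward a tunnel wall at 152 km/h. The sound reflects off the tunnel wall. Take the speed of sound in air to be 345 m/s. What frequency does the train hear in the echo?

428 Hz

152 km/h = 42.22 m/s.
The tunnel wall receives the sound from a moving source: f₁ = f₀ · v/(v − v_e) = 335 × 345/302.78 ≈ 382 Hz.
On the return leg the train is a moving observer: f₂ = f₁ · (v + v_e)/v = 382 × 387.22/345 ≈ 428 Hz.
Equivalently f₂ = f₀ · (v + v_e)/(v − v_e).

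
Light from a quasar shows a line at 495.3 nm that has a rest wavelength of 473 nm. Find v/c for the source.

0.046c

λ'/λ₀ = 1.0471 > 1 (redshift), so the source is receding.
λ'/λ₀ = √((1 + β)/(1 − β)) for a receding source ⇒ β = (r² − 1)/(r² + 1) with r = λ'/λ₀.
β = (1.0965 − 1)/(1.0965 + 1) ≈ 0.046.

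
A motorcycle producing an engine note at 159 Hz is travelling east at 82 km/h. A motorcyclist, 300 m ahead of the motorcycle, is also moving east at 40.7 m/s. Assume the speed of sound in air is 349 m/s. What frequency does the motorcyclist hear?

150 Hz

82 km/h = 22.78 m/s.
The motorcyclist is ahead, so the motorcycle is moving toward it while the motorcyclist is moving away from the motorcycle.
With source approaching and observer receding, f' = f · (v − v_o)/(v − v_s).
f' = 159 × (349 − 40.7)/(349 − 22.78) = 159 × 308.3/326.22 ≈ 150 Hz.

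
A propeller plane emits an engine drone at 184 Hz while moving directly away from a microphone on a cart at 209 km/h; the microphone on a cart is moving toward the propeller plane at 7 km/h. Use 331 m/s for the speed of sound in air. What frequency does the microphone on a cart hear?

157 Hz

209 km/h = 58.06 m/s; 7 km/h = 1.944 m/s.
General Doppler shift: f' = f · (v + v_o)/(v + v_s).
f' = 184 × (331 + 1.944)/(331 + 58.06) = 184 × 332.94/389.06 ≈ 157 Hz.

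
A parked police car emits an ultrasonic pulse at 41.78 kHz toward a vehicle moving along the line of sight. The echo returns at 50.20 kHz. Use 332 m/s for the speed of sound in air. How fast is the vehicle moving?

30 m/s

Double Doppler shift off a moving reflector: f₂ = f₀ · (v + u)/(v − u) (u > 0 toward emitter).
Rearranging, u = v · (f₂ − f₀)/(f₂ + f₀) = 332 × 8.42/91.98 ≈ 30 m/s.
So the vehicle is moving at 30 m/s toward the emitter.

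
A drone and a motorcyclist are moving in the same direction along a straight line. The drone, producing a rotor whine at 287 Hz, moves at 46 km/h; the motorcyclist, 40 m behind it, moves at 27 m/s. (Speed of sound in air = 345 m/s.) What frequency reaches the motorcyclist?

46 km/h = 12.78 m/s.
The motorcyclist is behind, so the drone is moving away from it while the motorcyclist is moving toward the drone.
Both move, so f' = f · (v + v_o)/(v + v_s).
f' = 287 × (345 + 27)/(345 + 12.78) = 287 × 372/357.78 ≈ 298 Hz.

298 Hz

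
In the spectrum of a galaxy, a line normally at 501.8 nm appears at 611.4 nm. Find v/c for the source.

0.195c

λ'/λ₀ = 1.2184 > 1 (redshift), so the source is receding.
λ'/λ₀ = √((1 + β)/(1 − β)) for a receding source ⇒ β = (r² − 1)/(r² + 1) with r = λ'/λ₀.
β = (1.4845 − 1)/(1.4845 + 1) ≈ 0.195.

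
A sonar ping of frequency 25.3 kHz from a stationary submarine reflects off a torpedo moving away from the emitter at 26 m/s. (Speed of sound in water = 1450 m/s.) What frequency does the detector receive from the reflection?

24.4 kHz

The torpedo first receives the wave as a moving observer: f₁ = f₀ · (v − u)/v = 25.3 × (1450 − 26)/1450 ≈ 24.8 kHz.
On reflection it acts as a source moving away from the stationary detector: f₂ = f₁ · v/(v + u) = 24.8 × 1450/1476 ≈ 24.4 kHz.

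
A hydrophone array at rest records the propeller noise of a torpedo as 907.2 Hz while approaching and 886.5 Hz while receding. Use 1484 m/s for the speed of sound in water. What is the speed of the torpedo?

17.1 m/s

f₁/f₂ = (v + v_s)/(v − v_s), so v_s = v · (f₁ − f₂)/(f₁ + f₂).
v_s = 1484 × (907.2 − 886.5)/(907.2 + 886.5) = 1484 × 20.7/1793.7 ≈ 17.1 m/s.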